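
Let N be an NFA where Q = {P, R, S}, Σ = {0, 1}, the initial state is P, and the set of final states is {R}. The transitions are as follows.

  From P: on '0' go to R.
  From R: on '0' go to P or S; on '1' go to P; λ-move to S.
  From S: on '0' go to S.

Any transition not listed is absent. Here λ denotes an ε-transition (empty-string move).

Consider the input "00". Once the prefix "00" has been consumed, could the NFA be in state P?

Start in {P}.
Read '0': {P} → {R, S}.
Read '0': {R, S} → {P, S}.
State P is in {P, S}.

Yes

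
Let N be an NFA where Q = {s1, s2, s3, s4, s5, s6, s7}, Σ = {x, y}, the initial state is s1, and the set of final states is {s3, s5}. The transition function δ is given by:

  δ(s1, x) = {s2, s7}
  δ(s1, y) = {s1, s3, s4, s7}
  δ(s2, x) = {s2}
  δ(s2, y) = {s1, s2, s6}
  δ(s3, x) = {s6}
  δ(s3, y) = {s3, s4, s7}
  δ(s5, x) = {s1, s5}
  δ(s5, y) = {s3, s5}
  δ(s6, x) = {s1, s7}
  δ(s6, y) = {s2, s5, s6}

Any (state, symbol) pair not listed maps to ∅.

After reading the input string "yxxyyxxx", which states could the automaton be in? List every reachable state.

{s1, s2, s5, s7}

Start in {s1}.
Read 'y': s1→{s1, s3, s4, s7}; now {s1, s3, s4, s7}.
Read 'x': s1→{s2, s7}, s3→{s6}, s4→∅, s7→∅; now {s2, s6, s7}.
Read 'x': s2→{s2}, s6→{s1, s7}, s7→∅; now {s1, s2, s7}.
Read 'y': s1→{s1, s3, s4, s7}, s2→{s1, s2, s6}, s7→∅; now {s1, s2, s3, s4, s6, s7}.
Read 'y': s1→{s1, s3, s4, s7}, s2→{s1, s2, s6}, s3→{s3, s4, s7}, s4→∅, s6→{s2, s5, s6}, s7→∅; now {s1, s2, s3, s4, s5, s6, s7}.
Read 'x': s1→{s2, s7}, s2→{s2}, s3→{s6}, s4→∅, s5→{s1, s5}, s6→{s1, s7}, s7→∅; now {s1, s2, s5, s6, s7}.
Read 'x': s1→{s2, s7}, s2→{s2}, s5→{s1, s5}, s6→{s1, s7}, s7→∅; now {s1, s2, s5, s7}.
Read 'x': s1→{s2, s7}, s2→{s2}, s5→{s1, s5}, s7→∅; now {s1, s2, s5, s7}.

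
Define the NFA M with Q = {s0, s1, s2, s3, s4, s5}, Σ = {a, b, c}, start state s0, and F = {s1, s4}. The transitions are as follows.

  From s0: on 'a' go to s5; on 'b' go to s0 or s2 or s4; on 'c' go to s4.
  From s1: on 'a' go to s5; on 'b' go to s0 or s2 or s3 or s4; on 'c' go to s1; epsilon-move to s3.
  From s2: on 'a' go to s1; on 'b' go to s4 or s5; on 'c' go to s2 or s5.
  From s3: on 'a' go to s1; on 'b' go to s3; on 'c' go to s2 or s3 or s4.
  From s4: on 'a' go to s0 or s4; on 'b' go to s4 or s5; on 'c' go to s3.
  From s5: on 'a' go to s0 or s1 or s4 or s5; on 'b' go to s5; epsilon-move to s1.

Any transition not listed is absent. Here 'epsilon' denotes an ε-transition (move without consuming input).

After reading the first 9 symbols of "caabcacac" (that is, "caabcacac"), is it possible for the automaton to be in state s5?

No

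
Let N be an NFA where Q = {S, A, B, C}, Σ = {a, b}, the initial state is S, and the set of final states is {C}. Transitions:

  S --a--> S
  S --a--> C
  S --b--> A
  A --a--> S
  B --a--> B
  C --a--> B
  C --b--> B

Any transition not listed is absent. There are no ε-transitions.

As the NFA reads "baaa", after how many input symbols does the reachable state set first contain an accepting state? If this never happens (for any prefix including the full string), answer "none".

3

Start in {S}.
Read 'b': S→{A}; now {A}.
Read 'a': A→{S}; now {S}.
Read 'a': S→{S, C}; now {S, C}.
None of the earlier sets intersect F, but {S, C} does.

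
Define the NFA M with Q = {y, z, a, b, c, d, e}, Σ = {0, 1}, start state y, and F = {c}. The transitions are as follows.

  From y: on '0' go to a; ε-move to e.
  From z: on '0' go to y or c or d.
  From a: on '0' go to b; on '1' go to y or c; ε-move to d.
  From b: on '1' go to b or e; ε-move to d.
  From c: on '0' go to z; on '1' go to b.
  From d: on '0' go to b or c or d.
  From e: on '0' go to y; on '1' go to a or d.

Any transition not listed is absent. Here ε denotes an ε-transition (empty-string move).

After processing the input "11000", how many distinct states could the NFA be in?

7

Start: ε-closure({y}) = {y, e}.
Read '1': y→∅, e→{a, d}; now {a, d}.
Read '1': a→{y, c}, d→∅; union {y, c}; ε-closure = {y, c, e}.
Read '0': y→{a}, c→{z}, e→{y}; union {y, z, a}; ε-closure = {y, z, a, d, e}.
Read '0': y→{a}, z→{y, c, d}, a→{b}, d→{b, c, d}, e→{y}; union {y, a, b, c, d}; ε-closure = {y, a, b, c, d, e}.
Read '0': y→{a}, a→{b}, b→∅, c→{z}, d→{b, c, d}, e→{y}; union {y, z, a, b, c, d}; ε-closure = {y, z, a, b, c, d, e}.
That set has 7 states.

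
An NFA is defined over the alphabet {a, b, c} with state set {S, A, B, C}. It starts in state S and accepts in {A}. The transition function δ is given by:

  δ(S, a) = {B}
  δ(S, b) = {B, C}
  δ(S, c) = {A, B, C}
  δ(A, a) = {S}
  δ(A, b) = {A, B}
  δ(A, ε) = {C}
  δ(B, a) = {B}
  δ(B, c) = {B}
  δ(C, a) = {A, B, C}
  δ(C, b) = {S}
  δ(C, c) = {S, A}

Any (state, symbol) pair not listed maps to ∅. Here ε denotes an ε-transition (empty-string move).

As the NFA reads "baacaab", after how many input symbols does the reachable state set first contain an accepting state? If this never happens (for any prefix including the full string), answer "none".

Start in {S}.
Read 'b': S→{B, C}; now {B, C}.
Read 'a': B→{B}, C→{A, B, C}; now {A, B, C}.
None of the earlier sets intersect F, but {A, B, C} does.

2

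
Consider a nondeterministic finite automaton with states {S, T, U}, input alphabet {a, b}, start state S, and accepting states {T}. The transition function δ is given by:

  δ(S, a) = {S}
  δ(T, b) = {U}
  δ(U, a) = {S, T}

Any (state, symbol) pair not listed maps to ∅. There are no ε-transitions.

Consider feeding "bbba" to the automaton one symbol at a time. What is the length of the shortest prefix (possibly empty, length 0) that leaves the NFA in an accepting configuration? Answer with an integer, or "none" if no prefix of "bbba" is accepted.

Start in {S}.
Read 'b': {S} → ∅.
The set is empty and remains empty for the remaining 3 symbols.
No reachable set along the way intersects F.

none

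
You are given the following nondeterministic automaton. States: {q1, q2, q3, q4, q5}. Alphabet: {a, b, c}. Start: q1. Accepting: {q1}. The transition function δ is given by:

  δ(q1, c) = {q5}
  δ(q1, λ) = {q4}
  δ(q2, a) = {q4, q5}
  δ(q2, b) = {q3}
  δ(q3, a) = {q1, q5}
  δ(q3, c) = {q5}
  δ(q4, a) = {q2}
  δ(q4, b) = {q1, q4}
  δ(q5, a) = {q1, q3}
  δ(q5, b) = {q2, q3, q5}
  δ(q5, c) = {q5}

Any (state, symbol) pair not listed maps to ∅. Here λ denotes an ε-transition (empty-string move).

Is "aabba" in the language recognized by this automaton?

Yes

Start: ε-closure({q1}) = {q1, q4}.
Read 'a': q1→∅, q4→{q2}; now {q2}.
Read 'a': q2→{q4, q5}; now {q4, q5}.
Read 'b': q4→{q1, q4}, q5→{q2, q3, q5}; now {q1, q2, q3, q4, q5}.
Read 'b': q1→∅, q2→{q3}, q3→∅, q4→{q1, q4}, q5→{q2, q3, q5}; now {q1, q2, q3, q4, q5}.
Read 'a': q1→∅, q2→{q4, q5}, q3→{q1, q5}, q4→{q2}, q5→{q1, q3}; now {q1, q2, q3, q4, q5}.
The final set {q1, q2, q3, q4, q5} contains the accepting state q1.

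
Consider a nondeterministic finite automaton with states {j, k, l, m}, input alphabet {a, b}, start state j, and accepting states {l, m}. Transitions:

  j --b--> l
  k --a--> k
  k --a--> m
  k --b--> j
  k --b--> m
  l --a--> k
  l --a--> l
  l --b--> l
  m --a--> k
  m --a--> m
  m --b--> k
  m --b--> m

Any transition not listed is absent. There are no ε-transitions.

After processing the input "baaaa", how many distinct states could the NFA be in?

3

Start in {j}.
Read 'b': j→{l}; now {l}.
Read 'a': l→{k, l}; now {k, l}.
Read 'a': k→{k, m}, l→{k, l}; now {k, l, m}.
Read 'a': k→{k, m}, l→{k, l}, m→{k, m}; now {k, l, m}.
Read 'a': k→{k, m}, l→{k, l}, m→{k, m}; now {k, l, m}.
That set has 3 states.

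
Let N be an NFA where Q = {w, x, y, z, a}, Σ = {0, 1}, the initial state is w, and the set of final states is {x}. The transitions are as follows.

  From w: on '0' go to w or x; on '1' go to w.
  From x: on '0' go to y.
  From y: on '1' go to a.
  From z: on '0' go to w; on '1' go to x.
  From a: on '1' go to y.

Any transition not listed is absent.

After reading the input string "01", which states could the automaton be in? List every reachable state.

{w}

Start in {w}.
Read '0': {w} → {w, x}.
Read '1': {w, x} → {w}.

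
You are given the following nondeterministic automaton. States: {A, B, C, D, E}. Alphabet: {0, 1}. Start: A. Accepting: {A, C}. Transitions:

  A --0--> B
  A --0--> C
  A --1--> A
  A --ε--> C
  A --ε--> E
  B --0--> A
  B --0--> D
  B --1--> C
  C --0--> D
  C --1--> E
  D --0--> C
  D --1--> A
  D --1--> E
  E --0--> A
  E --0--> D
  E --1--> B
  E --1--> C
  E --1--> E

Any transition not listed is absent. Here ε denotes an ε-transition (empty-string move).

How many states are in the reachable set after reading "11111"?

4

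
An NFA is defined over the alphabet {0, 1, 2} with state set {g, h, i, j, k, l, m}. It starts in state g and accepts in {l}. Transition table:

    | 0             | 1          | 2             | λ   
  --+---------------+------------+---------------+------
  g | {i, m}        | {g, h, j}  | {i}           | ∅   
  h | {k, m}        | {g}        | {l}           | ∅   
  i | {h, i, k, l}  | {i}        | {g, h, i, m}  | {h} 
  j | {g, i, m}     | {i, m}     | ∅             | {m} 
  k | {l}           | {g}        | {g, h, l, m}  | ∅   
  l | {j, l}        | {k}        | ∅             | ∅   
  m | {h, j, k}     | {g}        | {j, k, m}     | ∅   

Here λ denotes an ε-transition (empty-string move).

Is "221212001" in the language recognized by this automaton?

Start in {g}.
Read '2': g→{i}; union {i}; ε-closure = {h, i}.
Read '2': h→{l}, i→{g, h, i, m}; now {g, h, i, l, m}.
Read '1': g→{g, h, j}, h→{g}, i→{i}, l→{k}, m→{g}; union {g, h, i, j, k}; ε-closure = {g, h, i, j, k, m}.
Read '2': g→{i}, h→{l}, i→{g, h, i, m}, j→∅, k→{g, h, l, m}, m→{j, k, m}; now {g, h, i, j, k, l, m}.
Read '1': g→{g, h, j}, h→{g}, i→{i}, j→{i, m}, k→{g}, l→{k}, m→{g}; now {g, h, i, j, k, m}.
Read '2': g→{i}, h→{l}, i→{g, h, i, m}, j→∅, k→{g, h, l, m}, m→{j, k, m}; now {g, h, i, j, k, l, m}.
Read '0': g→{i, m}, h→{k, m}, i→{h, i, k, l}, j→{g, i, m}, k→{l}, l→{j, l}, m→{h, j, k}; now {g, h, i, j, k, l, m}.
Read '0': g→{i, m}, h→{k, m}, i→{h, i, k, l}, j→{g, i, m}, k→{l}, l→{j, l}, m→{h, j, k}; now {g, h, i, j, k, l, m}.
Read '1': g→{g, h, j}, h→{g}, i→{i}, j→{i, m}, k→{g}, l→{k}, m→{g}; now {g, h, i, j, k, m}.
The final set {g, h, i, j, k, m} contains no accepting state.

No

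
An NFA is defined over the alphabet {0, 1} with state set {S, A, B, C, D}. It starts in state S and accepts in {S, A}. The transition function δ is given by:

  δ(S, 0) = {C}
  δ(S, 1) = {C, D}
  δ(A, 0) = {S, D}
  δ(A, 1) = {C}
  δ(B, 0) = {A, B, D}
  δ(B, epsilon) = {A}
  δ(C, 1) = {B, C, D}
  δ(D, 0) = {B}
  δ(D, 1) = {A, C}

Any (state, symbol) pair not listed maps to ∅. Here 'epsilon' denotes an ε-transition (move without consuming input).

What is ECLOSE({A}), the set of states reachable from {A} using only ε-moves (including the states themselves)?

Begin with {A}.
No ε-moves leave this set, so the closure equals the set itself.

{A}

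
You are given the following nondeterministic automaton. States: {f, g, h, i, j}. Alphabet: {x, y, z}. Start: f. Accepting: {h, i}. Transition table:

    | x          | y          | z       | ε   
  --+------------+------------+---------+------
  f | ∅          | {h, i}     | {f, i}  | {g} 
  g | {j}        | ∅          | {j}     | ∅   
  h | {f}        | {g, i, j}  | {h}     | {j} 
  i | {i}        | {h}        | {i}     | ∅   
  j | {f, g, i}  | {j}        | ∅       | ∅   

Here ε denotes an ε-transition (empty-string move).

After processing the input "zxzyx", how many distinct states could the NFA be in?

Start: ε-closure({f}) = {f, g}.
Read 'z': {f, g} → {f, g, i, j}.
Read 'x': {f, g, i, j} → {f, g, i, j}.
Read 'z': {f, g, i, j} → {f, g, i, j}.
Read 'y': {f, g, i, j} → {h, i, j}.
Read 'x': {h, i, j} → {f, g, i}.
That set has 3 states.

3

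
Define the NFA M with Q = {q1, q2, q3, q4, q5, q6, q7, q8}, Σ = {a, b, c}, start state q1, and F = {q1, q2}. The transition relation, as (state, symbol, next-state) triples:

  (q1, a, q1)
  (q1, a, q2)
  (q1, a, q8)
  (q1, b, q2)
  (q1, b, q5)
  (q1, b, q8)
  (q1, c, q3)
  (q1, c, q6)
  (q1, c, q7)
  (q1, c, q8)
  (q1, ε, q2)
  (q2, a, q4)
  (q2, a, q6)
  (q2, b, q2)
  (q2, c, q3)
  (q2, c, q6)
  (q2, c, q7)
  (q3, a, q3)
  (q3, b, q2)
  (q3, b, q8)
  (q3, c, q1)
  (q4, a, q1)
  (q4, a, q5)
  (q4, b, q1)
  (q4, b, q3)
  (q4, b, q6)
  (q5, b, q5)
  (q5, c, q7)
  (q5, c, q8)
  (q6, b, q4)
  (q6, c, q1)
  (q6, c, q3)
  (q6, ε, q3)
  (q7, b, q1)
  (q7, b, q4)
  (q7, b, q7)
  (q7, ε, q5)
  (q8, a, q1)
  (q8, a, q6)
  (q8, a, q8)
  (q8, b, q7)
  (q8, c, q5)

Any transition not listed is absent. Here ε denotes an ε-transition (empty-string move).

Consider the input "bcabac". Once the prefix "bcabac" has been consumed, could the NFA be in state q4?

Start: ε-closure({q1}) = {q1, q2}.
Read 'b': q1→{q2, q5, q8}, q2→{q2}; now {q2, q5, q8}.
Read 'c': q2→{q3, q6, q7}, q5→{q7, q8}, q8→{q5}; now {q3, q5, q6, q7, q8}.
Read 'a': q3→{q3}, q5→∅, q6→∅, q7→∅, q8→{q1, q6, q8}; union {q1, q3, q6, q8}; ε-closure = {q1, q2, q3, q6, q8}.
Read 'b': q1→{q2, q5, q8}, q2→{q2}, q3→{q2, q8}, q6→{q4}, q8→{q7}; now {q2, q4, q5, q7, q8}.
Read 'a': q2→{q4, q6}, q4→{q1, q5}, q5→∅, q7→∅, q8→{q1, q6, q8}; union {q1, q4, q5, q6, q8}; ε-closure = {q1, q2, q3, q4, q5, q6, q8}.
Read 'c': q1→{q3, q6, q7, q8}, q2→{q3, q6, q7}, q3→{q1}, q4→∅, q5→{q7, q8}, q6→{q1, q3}, q8→{q5}; union {q1, q3, q5, q6, q7, q8}; ε-closure = {q1, q2, q3, q5, q6, q7, q8}.
State q4 is not in {q1, q2, q3, q5, q6, q7, q8}.

No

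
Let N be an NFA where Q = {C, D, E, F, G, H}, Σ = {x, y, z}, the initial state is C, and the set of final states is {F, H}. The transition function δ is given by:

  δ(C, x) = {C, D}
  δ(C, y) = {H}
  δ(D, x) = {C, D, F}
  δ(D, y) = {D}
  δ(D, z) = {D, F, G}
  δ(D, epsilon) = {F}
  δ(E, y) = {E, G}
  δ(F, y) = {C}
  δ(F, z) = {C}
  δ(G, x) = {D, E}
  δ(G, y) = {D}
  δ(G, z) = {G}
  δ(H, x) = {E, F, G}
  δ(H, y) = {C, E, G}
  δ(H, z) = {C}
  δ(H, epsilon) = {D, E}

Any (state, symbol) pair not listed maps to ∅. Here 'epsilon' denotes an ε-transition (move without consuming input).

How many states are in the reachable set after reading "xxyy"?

6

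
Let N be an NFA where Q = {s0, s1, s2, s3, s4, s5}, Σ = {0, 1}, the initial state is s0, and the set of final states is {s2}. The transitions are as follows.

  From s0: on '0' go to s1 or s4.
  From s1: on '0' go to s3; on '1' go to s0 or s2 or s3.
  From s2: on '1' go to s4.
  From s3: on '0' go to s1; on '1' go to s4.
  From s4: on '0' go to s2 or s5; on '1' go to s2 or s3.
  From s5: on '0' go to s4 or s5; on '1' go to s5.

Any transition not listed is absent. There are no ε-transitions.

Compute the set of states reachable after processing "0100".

Start in {s0}.
Read '0': s0→{s1, s4}; now {s1, s4}.
Read '1': s1→{s0, s2, s3}, s4→{s2, s3}; now {s0, s2, s3}.
Read '0': s0→{s1, s4}, s2→∅, s3→{s1}; now {s1, s4}.
Read '0': s1→{s3}, s4→{s2, s5}; now {s2, s3, s5}.

{s2, s3, s5}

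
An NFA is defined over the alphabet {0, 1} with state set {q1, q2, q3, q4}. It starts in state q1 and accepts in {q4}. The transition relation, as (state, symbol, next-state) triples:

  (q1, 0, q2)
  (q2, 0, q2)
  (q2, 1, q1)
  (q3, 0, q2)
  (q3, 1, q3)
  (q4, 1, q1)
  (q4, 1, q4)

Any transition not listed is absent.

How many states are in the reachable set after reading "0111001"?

0

Start in {q1}.
Read '0': q1→{q2}; now {q2}.
Read '1': q2→{q1}; now {q1}.
Read '1': q1→∅; now ∅.
The set is empty and remains empty for the remaining 4 symbols.
That set has 0 states.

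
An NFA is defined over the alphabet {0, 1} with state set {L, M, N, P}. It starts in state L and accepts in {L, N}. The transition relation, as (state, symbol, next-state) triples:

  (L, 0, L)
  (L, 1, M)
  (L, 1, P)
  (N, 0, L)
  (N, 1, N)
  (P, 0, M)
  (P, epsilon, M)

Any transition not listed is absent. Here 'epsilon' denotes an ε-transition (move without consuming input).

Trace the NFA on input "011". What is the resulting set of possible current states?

Start in {L}.
Read '0': L→{L}; now {L}.
Read '1': L→{M, P}; now {M, P}.
Read '1': M→∅, P→∅; now ∅.

∅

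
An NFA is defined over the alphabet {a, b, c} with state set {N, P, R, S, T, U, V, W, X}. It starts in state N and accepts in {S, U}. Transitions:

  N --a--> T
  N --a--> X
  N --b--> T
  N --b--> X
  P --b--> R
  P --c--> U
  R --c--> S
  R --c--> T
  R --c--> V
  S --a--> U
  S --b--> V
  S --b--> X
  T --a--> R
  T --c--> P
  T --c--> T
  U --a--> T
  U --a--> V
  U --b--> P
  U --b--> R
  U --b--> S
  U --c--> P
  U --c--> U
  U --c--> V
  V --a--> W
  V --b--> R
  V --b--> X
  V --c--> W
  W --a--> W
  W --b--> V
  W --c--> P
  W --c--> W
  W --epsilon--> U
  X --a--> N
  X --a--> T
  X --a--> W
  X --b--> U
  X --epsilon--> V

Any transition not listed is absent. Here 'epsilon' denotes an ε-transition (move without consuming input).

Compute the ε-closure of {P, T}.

Begin with {P, T}.
No ε-moves leave this set, so the closure equals the set itself.

{P, T}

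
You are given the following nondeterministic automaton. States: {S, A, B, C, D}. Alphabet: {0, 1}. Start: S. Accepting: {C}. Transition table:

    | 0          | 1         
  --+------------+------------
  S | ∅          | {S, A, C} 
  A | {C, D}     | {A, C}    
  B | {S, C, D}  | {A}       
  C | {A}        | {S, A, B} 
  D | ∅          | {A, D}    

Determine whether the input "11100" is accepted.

Start in {S}.
Read '1': S→{S, A, C}; now {S, A, C}.
Read '1': S→{S, A, C}, A→{A, C}, C→{S, A, B}; now {S, A, B, C}.
Read '1': S→{S, A, C}, A→{A, C}, B→{A}, C→{S, A, B}; now {S, A, B, C}.
Read '0': S→∅, A→{C, D}, B→{S, C, D}, C→{A}; now {S, A, C, D}.
Read '0': S→∅, A→{C, D}, C→{A}, D→∅; now {A, C, D}.
The final set {A, C, D} contains the accepting state C.

Yes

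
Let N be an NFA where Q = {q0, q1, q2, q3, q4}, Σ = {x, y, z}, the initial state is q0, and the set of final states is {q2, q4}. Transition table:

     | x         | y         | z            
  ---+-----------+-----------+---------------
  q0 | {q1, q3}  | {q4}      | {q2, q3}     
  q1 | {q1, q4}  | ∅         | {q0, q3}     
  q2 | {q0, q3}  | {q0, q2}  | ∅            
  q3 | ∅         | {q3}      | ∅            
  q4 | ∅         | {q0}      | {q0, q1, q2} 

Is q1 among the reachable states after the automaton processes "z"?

No

Start in {q0}.
Read 'z': q0→{q2, q3}; now {q2, q3}.
State q1 is not in {q2, q3}.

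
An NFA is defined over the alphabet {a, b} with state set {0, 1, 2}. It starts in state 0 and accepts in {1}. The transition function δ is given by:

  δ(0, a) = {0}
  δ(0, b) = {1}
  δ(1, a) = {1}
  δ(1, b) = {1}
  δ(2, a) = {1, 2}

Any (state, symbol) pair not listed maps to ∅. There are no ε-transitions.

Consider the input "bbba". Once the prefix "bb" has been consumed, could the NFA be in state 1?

Start in {0}.
Read 'b': 0→{1}; now {1}.
Read 'b': 1→{1}; now {1}.
State 1 is in {1}.

Yes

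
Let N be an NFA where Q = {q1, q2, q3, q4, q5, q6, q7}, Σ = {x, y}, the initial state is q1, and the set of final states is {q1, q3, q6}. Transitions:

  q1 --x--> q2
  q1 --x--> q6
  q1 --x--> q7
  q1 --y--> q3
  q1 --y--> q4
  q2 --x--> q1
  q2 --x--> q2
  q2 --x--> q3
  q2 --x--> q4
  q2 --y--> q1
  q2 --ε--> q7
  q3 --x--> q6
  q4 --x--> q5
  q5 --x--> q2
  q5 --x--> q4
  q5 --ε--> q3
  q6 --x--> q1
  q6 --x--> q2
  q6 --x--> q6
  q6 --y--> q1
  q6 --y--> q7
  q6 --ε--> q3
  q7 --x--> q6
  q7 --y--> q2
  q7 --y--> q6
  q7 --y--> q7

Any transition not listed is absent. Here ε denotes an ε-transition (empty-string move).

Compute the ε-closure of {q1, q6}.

Begin with {q1, q6}.
ε-move q6 → q3; add q3.

{q1, q3, q6}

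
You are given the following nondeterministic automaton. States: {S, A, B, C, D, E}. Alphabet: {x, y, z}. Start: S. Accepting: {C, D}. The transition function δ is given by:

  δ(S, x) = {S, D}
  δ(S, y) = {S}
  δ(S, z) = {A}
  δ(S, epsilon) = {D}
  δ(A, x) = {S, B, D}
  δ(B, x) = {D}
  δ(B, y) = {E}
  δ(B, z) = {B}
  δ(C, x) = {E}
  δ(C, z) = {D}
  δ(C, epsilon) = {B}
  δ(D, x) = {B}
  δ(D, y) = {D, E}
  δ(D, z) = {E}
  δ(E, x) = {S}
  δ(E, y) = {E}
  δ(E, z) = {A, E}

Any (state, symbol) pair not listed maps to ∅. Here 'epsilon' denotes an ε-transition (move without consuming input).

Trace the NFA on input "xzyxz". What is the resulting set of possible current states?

Start: ε-closure({S}) = {S, D}.
Read 'x': S→{S, D}, D→{B}; now {S, B, D}.
Read 'z': S→{A}, B→{B}, D→{E}; now {A, B, E}.
Read 'y': A→∅, B→{E}, E→{E}; now {E}.
Read 'x': E→{S}; union {S}; ε-closure = {S, D}.
Read 'z': S→{A}, D→{E}; now {A, E}.

{A, E}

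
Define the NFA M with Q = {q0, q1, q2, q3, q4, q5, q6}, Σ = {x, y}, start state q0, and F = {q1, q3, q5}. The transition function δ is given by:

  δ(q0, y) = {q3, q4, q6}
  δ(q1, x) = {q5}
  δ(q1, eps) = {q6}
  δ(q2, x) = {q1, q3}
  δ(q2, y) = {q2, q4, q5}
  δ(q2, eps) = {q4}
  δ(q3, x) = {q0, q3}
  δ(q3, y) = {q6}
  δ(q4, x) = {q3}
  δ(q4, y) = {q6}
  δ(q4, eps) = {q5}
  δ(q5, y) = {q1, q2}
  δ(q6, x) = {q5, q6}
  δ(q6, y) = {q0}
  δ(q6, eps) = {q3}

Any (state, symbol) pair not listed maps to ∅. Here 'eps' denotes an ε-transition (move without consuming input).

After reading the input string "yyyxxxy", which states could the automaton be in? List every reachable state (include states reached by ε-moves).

Start in {q0}.
Read 'y': {q0} → {q3, q4, q5, q6}.
Read 'y': {q3, q4, q5, q6} → {q0, q1, q2, q3, q4, q5, q6}.
Read 'y': {q0, q1, q2, q3, q4, q5, q6} → {q0, q1, q2, q3, q4, q5, q6}.
Read 'x': {q0, q1, q2, q3, q4, q5, q6} → {q0, q1, q3, q5, q6}.
Read 'x': {q0, q1, q3, q5, q6} → {q0, q3, q5, q6}.
Read 'x': {q0, q3, q5, q6} → {q0, q3, q5, q6}.
Read 'y': {q0, q3, q5, q6} → {q0, q1, q2, q3, q4, q5, q6}.

{q0, q1, q2, q3, q4, q5, q6}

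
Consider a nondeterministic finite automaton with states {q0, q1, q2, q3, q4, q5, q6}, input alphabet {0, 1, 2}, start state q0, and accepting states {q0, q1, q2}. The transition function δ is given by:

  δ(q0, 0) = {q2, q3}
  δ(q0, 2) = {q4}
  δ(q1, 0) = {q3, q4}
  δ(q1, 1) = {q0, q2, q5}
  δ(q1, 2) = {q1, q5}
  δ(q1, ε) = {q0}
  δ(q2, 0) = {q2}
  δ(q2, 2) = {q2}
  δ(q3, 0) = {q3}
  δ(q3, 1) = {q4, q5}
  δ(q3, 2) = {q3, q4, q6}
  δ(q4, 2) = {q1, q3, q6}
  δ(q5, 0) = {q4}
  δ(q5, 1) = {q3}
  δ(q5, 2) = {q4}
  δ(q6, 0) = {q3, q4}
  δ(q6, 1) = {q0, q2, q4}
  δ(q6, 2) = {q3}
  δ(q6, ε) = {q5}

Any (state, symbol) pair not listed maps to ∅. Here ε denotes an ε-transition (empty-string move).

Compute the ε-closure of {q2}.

{q2}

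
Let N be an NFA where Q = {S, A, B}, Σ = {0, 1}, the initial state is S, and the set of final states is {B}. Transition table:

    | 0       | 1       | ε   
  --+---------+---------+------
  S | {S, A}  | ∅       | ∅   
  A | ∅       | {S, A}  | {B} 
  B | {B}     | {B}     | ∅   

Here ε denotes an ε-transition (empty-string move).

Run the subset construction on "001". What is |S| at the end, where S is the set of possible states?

Start in {S}.
Read '0': S→{S, A}; union {S, A}; ε-closure = {S, A, B}.
Read '0': S→{S, A}, A→∅, B→{B}; now {S, A, B}.
Read '1': S→∅, A→{S, A}, B→{B}; now {S, A, B}.
That set has 3 states.

3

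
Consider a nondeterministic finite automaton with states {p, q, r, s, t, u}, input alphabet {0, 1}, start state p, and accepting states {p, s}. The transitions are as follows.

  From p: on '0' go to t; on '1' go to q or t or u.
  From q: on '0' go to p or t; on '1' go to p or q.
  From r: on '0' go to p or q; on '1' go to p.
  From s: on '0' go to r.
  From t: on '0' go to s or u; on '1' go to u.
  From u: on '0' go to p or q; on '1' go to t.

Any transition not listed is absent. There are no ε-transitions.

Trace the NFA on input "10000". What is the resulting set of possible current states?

{p, q, r, s, t, u}

Start in {p}.
Read '1': p→{q, t, u}; now {q, t, u}.
Read '0': q→{p, t}, t→{s, u}, u→{p, q}; now {p, q, s, t, u}.
Read '0': p→{t}, q→{p, t}, s→{r}, t→{s, u}, u→{p, q}; now {p, q, r, s, t, u}.
Read '0': p→{t}, q→{p, t}, r→{p, q}, s→{r}, t→{s, u}, u→{p, q}; now {p, q, r, s, t, u}.
Read '0': p→{t}, q→{p, t}, r→{p, q}, s→{r}, t→{s, u}, u→{p, q}; now {p, q, r, s, t, u}.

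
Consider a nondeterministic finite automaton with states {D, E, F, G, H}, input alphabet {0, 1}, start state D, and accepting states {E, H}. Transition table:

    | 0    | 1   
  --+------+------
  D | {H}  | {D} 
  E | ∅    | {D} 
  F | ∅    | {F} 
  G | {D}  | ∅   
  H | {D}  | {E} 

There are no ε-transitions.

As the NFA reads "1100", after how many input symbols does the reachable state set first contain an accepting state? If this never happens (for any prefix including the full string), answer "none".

3

Start in {D}.
Read '1': {D} → {D}.
Read '1': {D} → {D}.
Read '0': {D} → {H}.
None of the earlier sets intersect F, but {H} does.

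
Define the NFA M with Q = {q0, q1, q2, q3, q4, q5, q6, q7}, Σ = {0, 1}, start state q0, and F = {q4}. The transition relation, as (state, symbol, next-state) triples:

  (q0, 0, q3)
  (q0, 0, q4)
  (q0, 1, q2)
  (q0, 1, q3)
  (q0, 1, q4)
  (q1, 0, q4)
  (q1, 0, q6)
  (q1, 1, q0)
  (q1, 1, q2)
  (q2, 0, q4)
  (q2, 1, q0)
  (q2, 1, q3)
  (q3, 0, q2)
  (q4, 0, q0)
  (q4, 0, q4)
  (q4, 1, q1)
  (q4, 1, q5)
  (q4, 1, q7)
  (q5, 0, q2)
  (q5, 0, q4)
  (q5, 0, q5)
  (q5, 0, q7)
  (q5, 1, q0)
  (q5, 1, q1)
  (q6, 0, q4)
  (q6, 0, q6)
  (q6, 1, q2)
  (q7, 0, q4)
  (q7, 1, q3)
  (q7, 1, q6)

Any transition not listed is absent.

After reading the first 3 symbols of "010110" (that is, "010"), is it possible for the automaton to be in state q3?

Start in {q0}.
Read '0': {q0} → {q3, q4}.
Read '1': {q3, q4} → {q1, q5, q7}.
Read '0': {q1, q5, q7} → {q2, q4, q5, q6, q7}.
State q3 is not in {q2, q4, q5, q6, q7}.

No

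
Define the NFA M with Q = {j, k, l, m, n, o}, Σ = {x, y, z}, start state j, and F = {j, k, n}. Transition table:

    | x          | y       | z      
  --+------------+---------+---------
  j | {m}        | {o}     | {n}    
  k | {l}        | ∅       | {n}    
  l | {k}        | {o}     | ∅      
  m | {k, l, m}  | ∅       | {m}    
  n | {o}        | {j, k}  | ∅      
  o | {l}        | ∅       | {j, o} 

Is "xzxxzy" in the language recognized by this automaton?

Yes

Start in {j}.
Read 'x': {j} → {m}.
Read 'z': {m} → {m}.
Read 'x': {m} → {k, l, m}.
Read 'x': {k, l, m} → {k, l, m}.
Read 'z': {k, l, m} → {m, n}.
Read 'y': {m, n} → {j, k}.
The final set {j, k} contains the accepting states j, k.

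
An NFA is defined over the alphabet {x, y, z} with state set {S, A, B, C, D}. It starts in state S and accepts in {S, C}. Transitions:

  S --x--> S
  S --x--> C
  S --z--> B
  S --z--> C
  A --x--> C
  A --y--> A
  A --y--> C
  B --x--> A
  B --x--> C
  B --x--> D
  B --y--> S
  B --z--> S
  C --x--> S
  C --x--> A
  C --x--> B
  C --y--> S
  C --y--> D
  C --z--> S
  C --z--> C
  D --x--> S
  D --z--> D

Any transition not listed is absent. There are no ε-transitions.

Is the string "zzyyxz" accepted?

No

Start in {S}.
Read 'z': {S} → {B, C}.
Read 'z': {B, C} → {S, C}.
Read 'y': {S, C} → {S, D}.
Read 'y': {S, D} → ∅.
The set is empty and remains empty for the remaining 2 symbols.
The final set ∅ contains no accepting state.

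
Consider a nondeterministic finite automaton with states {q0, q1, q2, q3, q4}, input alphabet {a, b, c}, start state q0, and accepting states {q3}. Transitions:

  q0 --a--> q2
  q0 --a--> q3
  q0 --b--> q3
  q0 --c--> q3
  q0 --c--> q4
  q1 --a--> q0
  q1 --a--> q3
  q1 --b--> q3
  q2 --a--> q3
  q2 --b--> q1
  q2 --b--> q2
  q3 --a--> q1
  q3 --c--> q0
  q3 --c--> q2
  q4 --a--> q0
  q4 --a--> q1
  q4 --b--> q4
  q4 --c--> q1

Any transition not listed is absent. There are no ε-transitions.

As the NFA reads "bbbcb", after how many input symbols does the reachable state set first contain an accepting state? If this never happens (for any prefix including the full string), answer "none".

Start in {q0}.
Read 'b': {q0} → {q3}.
None of the earlier sets intersect F, but {q3} does.

1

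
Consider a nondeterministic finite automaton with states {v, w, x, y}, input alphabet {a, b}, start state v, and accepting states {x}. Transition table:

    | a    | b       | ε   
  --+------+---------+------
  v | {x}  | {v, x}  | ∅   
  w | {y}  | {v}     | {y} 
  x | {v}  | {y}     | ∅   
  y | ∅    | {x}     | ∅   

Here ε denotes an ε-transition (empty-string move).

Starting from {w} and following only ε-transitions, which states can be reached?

{w, y}

Begin with {w}.
ε-move w → y; add y.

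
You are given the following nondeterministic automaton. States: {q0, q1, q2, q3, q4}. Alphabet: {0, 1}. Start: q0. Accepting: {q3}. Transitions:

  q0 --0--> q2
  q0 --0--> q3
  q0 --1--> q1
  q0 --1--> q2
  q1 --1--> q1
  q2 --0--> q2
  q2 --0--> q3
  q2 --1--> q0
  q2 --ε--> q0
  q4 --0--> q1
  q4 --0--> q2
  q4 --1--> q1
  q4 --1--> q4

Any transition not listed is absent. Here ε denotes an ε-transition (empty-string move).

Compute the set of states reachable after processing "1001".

Start in {q0}.
Read '1': {q0} → {q0, q1, q2}.
Read '0': {q0, q1, q2} → {q0, q2, q3}.
Read '0': {q0, q2, q3} → {q0, q2, q3}.
Read '1': {q0, q2, q3} → {q0, q1, q2}.

{q0, q1, q2}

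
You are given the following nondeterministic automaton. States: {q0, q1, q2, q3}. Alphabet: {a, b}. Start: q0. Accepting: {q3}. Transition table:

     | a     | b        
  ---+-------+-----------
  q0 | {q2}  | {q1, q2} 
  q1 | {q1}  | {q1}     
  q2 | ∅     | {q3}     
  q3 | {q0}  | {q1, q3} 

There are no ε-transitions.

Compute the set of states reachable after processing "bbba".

Start in {q0}.
Read 'b': q0→{q1, q2}; now {q1, q2}.
Read 'b': q1→{q1}, q2→{q3}; now {q1, q3}.
Read 'b': q1→{q1}, q3→{q1, q3}; now {q1, q3}.
Read 'a': q1→{q1}, q3→{q0}; now {q0, q1}.

{q0, q1}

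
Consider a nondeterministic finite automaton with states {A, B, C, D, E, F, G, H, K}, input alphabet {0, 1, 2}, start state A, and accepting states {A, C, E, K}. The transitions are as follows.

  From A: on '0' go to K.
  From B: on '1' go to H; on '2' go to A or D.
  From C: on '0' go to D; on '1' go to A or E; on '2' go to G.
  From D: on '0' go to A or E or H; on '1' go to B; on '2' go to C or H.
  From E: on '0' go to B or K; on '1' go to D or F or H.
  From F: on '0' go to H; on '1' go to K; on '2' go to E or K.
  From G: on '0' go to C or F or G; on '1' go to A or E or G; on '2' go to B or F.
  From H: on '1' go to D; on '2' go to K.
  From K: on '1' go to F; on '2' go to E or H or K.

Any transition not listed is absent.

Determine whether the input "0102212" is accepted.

Yes

Start in {A}.
Read '0': A→{K}; now {K}.
Read '1': K→{F}; now {F}.
Read '0': F→{H}; now {H}.
Read '2': H→{K}; now {K}.
Read '2': K→{E, H, K}; now {E, H, K}.
Read '1': E→{D, F, H}, H→{D}, K→{F}; now {D, F, H}.
Read '2': D→{C, H}, F→{E, K}, H→{K}; now {C, E, H, K}.
The final set {C, E, H, K} contains the accepting states C, E, K.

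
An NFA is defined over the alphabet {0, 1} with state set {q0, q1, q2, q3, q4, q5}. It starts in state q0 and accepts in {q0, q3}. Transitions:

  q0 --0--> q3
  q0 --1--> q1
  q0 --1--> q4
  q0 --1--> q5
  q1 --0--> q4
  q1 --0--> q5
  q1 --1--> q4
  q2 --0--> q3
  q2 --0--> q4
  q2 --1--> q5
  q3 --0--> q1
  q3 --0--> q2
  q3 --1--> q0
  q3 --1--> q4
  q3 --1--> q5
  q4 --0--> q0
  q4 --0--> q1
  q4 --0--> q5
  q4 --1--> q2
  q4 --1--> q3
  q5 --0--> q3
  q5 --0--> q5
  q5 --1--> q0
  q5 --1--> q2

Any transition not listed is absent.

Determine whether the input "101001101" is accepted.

Yes

Start in {q0}.
Read '1': q0→{q1, q4, q5}; now {q1, q4, q5}.
Read '0': q1→{q4, q5}, q4→{q0, q1, q5}, q5→{q3, q5}; now {q0, q1, q3, q4, q5}.
Read '1': q0→{q1, q4, q5}, q1→{q4}, q3→{q0, q4, q5}, q4→{q2, q3}, q5→{q0, q2}; now {q0, q1, q2, q3, q4, q5}.
Read '0': q0→{q3}, q1→{q4, q5}, q2→{q3, q4}, q3→{q1, q2}, q4→{q0, q1, q5}, q5→{q3, q5}; now {q0, q1, q2, q3, q4, q5}.
Read '0': q0→{q3}, q1→{q4, q5}, q2→{q3, q4}, q3→{q1, q2}, q4→{q0, q1, q5}, q5→{q3, q5}; now {q0, q1, q2, q3, q4, q5}.
Read '1': q0→{q1, q4, q5}, q1→{q4}, q2→{q5}, q3→{q0, q4, q5}, q4→{q2, q3}, q5→{q0, q2}; now {q0, q1, q2, q3, q4, q5}.
Read '1': q0→{q1, q4, q5}, q1→{q4}, q2→{q5}, q3→{q0, q4, q5}, q4→{q2, q3}, q5→{q0, q2}; now {q0, q1, q2, q3, q4, q5}.
Read '0': q0→{q3}, q1→{q4, q5}, q2→{q3, q4}, q3→{q1, q2}, q4→{q0, q1, q5}, q5→{q3, q5}; now {q0, q1, q2, q3, q4, q5}.
Read '1': q0→{q1, q4, q5}, q1→{q4}, q2→{q5}, q3→{q0, q4, q5}, q4→{q2, q3}, q5→{q0, q2}; now {q0, q1, q2, q3, q4, q5}.
The final set {q0, q1, q2, q3, q4, q5} contains the accepting states q0, q3.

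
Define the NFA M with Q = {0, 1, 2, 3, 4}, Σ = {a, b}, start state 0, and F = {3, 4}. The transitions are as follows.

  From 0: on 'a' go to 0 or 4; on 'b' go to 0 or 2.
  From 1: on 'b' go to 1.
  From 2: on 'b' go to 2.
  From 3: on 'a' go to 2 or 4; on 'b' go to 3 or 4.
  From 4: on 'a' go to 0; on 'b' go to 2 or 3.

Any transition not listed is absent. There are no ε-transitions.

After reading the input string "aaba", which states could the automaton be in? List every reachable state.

Start in {0}.
Read 'a': {0} → {0, 4}.
Read 'a': {0, 4} → {0, 4}.
Read 'b': {0, 4} → {0, 2, 3}.
Read 'a': {0, 2, 3} → {0, 2, 4}.

{0, 2, 4}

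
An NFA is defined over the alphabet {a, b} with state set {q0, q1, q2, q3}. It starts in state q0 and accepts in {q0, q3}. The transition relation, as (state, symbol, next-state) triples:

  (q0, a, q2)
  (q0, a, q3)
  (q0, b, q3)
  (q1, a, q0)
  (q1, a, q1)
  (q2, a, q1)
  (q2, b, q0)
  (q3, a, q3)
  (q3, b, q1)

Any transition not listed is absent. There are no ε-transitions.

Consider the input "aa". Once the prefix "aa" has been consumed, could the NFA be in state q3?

Start in {q0}.
Read 'a': q0→{q2, q3}; now {q2, q3}.
Read 'a': q2→{q1}, q3→{q3}; now {q1, q3}.
State q3 is in {q1, q3}.

Yes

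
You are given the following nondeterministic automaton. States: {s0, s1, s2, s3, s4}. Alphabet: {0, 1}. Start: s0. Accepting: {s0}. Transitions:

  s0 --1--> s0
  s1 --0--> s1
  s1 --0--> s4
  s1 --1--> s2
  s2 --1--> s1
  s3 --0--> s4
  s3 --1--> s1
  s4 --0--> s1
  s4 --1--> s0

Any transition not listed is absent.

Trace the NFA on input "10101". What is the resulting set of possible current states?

∅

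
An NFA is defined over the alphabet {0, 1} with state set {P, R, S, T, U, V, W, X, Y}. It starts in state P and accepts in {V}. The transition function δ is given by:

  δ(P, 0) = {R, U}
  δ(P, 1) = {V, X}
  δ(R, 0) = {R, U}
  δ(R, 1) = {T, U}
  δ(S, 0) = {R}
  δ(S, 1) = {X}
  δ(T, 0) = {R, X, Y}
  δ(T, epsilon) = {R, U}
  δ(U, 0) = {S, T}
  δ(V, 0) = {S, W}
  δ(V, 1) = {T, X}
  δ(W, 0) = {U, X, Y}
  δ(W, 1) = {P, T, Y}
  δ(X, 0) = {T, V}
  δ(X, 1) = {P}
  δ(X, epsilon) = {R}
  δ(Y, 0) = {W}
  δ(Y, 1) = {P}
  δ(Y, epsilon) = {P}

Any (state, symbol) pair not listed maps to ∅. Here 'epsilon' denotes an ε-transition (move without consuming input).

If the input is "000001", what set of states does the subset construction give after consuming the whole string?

Start in {P}.
Read '0': P→{R, U}; now {R, U}.
Read '0': R→{R, U}, U→{S, T}; now {R, S, T, U}.
Read '0': R→{R, U}, S→{R}, T→{R, X, Y}, U→{S, T}; union {R, S, T, U, X, Y}; ε-closure = {P, R, S, T, U, X, Y}.
Read '0': P→{R, U}, R→{R, U}, S→{R}, T→{R, X, Y}, U→{S, T}, X→{T, V}, Y→{W}; union {R, S, T, U, V, W, X, Y}; ε-closure = {P, R, S, T, U, V, W, X, Y}.
Read '0': P→{R, U}, R→{R, U}, S→{R}, T→{R, X, Y}, U→{S, T}, V→{S, W}, W→{U, X, Y}, X→{T, V}, Y→{W}; union {R, S, T, U, V, W, X, Y}; ε-closure = {P, R, S, T, U, V, W, X, Y}.
Read '1': P→{V, X}, R→{T, U}, S→{X}, T→∅, U→∅, V→{T, X}, W→{P, T, Y}, X→{P}, Y→{P}; union {P, T, U, V, X, Y}; ε-closure = {P, R, T, U, V, X, Y}.

{P, R, T, U, V, X, Y}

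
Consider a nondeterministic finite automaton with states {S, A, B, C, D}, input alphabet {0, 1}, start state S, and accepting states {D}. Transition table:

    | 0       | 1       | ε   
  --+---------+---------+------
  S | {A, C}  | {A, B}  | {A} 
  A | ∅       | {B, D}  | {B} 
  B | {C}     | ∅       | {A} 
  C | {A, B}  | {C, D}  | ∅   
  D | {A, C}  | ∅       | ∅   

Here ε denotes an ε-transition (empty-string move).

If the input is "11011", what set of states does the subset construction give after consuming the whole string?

{A, B, C, D}

Start: ε-closure({S}) = {S, A, B}.
Read '1': S→{A, B}, A→{B, D}, B→∅; now {A, B, D}.
Read '1': A→{B, D}, B→∅, D→∅; union {B, D}; ε-closure = {A, B, D}.
Read '0': A→∅, B→{C}, D→{A, C}; union {A, C}; ε-closure = {A, B, C}.
Read '1': A→{B, D}, B→∅, C→{C, D}; union {B, C, D}; ε-closure = {A, B, C, D}.
Read '1': A→{B, D}, B→∅, C→{C, D}, D→∅; union {B, C, D}; ε-closure = {A, B, C, D}.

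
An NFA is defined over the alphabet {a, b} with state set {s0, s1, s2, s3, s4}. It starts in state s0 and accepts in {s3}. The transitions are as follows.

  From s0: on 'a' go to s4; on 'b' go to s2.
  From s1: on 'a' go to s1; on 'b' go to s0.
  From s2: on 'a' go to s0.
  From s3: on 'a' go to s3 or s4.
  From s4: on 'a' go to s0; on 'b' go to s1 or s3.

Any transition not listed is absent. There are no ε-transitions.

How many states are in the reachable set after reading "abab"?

3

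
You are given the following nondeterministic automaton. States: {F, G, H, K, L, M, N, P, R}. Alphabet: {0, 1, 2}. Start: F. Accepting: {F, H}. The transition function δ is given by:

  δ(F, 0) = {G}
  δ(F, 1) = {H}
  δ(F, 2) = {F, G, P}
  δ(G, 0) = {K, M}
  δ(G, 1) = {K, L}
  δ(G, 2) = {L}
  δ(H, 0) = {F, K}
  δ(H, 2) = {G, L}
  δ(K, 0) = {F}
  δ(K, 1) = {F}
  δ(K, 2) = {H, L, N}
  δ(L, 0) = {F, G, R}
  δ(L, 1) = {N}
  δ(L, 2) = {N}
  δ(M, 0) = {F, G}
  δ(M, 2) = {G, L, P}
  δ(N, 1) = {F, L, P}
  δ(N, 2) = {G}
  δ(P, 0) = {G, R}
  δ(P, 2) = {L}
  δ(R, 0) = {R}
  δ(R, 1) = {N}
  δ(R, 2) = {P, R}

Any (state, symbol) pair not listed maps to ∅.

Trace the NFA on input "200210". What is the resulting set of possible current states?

{F, G, K, R}

Start in {F}.
Read '2': {F} → {F, G, P}.
Read '0': {F, G, P} → {G, K, M, R}.
Read '0': {G, K, M, R} → {F, G, K, M, R}.
Read '2': {F, G, K, M, R} → {F, G, H, L, N, P, R}.
Read '1': {F, G, H, L, N, P, R} → {F, H, K, L, N, P}.
Read '0': {F, H, K, L, N, P} → {F, G, K, R}.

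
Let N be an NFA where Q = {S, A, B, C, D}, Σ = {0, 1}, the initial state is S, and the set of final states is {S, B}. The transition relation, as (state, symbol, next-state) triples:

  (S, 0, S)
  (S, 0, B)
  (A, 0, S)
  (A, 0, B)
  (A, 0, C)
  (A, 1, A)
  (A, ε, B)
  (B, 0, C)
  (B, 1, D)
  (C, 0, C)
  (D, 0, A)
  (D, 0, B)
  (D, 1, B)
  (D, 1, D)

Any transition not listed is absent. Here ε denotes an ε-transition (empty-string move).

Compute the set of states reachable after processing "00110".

Start in {S}.
Read '0': {S} → {S, B}.
Read '0': {S, B} → {S, B, C}.
Read '1': {S, B, C} → {D}.
Read '1': {D} → {B, D}.
Read '0': {B, D} → {A, B, C}.

{A, B, C}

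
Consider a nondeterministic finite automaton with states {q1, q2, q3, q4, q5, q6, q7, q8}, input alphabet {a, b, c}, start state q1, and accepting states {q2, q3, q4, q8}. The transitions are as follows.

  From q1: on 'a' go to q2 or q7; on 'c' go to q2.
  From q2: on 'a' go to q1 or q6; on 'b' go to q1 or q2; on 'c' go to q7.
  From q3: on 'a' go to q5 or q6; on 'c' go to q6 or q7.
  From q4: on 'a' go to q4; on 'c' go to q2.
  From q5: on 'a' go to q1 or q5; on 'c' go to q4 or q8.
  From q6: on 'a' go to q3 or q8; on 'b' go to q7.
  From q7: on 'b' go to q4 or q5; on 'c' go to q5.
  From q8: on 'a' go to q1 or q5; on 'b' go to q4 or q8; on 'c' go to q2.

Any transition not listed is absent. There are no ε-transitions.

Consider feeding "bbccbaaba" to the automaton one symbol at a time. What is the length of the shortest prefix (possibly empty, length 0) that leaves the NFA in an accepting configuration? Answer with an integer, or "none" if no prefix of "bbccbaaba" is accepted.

Start in {q1}.
Read 'b': q1→∅; now ∅.
The set is empty and remains empty for the remaining 8 symbols.
No reachable set along the way intersects F.

none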